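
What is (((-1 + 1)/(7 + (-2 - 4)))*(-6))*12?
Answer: 0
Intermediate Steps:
(((-1 + 1)/(7 + (-2 - 4)))*(-6))*12 = ((0/(7 - 6))*(-6))*12 = ((0/1)*(-6))*12 = ((0*1)*(-6))*12 = (0*(-6))*12 = 0*12 = 0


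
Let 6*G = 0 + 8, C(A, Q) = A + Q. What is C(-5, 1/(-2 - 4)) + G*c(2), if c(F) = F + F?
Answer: ⅙ ≈ 0.16667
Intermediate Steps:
c(F) = 2*F
G = 4/3 (G = (0 + 8)/6 = (⅙)*8 = 4/3 ≈ 1.3333)
C(-5, 1/(-2 - 4)) + G*c(2) = (-5 + 1/(-2 - 4)) + 4*(2*2)/3 = (-5 + 1/(-6)) + (4/3)*4 = (-5 - ⅙) + 16/3 = -31/6 + 16/3 = ⅙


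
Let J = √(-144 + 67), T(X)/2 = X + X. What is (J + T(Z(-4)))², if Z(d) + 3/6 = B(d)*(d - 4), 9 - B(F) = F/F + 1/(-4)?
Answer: (266 - I*√77)² ≈ 70679.0 - 4668.3*I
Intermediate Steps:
B(F) = 33/4 (B(F) = 9 - (F/F + 1/(-4)) = 9 - (1 + 1*(-¼)) = 9 - (1 - ¼) = 9 - 1*¾ = 9 - ¾ = 33/4)
Z(d) = -67/2 + 33*d/4 (Z(d) = -½ + 33*(d - 4)/4 = -½ + 33*(-4 + d)/4 = -½ + (-33 + 33*d/4) = -67/2 + 33*d/4)
T(X) = 4*X (T(X) = 2*(X + X) = 2*(2*X) = 4*X)
J = I*√77 (J = √(-77) = I*√77 ≈ 8.775*I)
(J + T(Z(-4)))² = (I*√77 + 4*(-67/2 + (33/4)*(-4)))² = (I*√77 + 4*(-67/2 - 33))² = (I*√77 + 4*(-133/2))² = (I*√77 - 266)² = (-266 + I*√77)²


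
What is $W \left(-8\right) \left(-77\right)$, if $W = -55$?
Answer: $-33880$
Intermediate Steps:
$W \left(-8\right) \left(-77\right) = \left(-55\right) \left(-8\right) \left(-77\right) = 440 \left(-77\right) = -33880$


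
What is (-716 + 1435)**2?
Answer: 516961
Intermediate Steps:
(-716 + 1435)**2 = 719**2 = 516961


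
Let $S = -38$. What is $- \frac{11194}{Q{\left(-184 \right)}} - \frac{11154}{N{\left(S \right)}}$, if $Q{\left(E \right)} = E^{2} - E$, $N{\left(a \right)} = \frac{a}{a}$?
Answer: $- \frac{189846677}{17020} \approx -11154.0$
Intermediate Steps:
$N{\left(a \right)} = 1$
$- \frac{11194}{Q{\left(-184 \right)}} - \frac{11154}{N{\left(S \right)}} = - \frac{11194}{\left(-184\right) \left(-1 - 184\right)} - \frac{11154}{1} = - \frac{11194}{\left(-184\right) \left(-185\right)} - 11154 = - \frac{11194}{34040} - 11154 = \left(-11194\right) \frac{1}{34040} - 11154 = - \frac{5597}{17020} - 11154 = - \frac{189846677}{17020}$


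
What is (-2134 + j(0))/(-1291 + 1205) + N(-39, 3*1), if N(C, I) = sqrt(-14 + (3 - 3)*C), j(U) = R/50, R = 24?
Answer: 26669/1075 + I*sqrt(14) ≈ 24.808 + 3.7417*I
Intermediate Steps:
j(U) = 12/25 (j(U) = 24/50 = 24*(1/50) = 12/25)
N(C, I) = I*sqrt(14) (N(C, I) = sqrt(-14 + 0*C) = sqrt(-14 + 0) = sqrt(-14) = I*sqrt(14))
(-2134 + j(0))/(-1291 + 1205) + N(-39, 3*1) = (-2134 + 12/25)/(-1291 + 1205) + I*sqrt(14) = -53338/25/(-86) + I*sqrt(14) = -53338/25*(-1/86) + I*sqrt(14) = 26669/1075 + I*sqrt(14)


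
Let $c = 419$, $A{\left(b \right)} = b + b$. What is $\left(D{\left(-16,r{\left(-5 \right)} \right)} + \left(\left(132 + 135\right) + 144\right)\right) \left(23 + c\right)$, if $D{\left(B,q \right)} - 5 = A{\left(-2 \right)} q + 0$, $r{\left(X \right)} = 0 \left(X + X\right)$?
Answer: $183872$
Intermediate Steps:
$A{\left(b \right)} = 2 b$
$r{\left(X \right)} = 0$ ($r{\left(X \right)} = 0 \cdot 2 X = 0$)
$D{\left(B,q \right)} = 5 - 4 q$ ($D{\left(B,q \right)} = 5 + \left(2 \left(-2\right) q + 0\right) = 5 + \left(- 4 q + 0\right) = 5 - 4 q$)
$\left(D{\left(-16,r{\left(-5 \right)} \right)} + \left(\left(132 + 135\right) + 144\right)\right) \left(23 + c\right) = \left(\left(5 - 0\right) + \left(\left(132 + 135\right) + 144\right)\right) \left(23 + 419\right) = \left(\left(5 + 0\right) + \left(267 + 144\right)\right) 442 = \left(5 + 411\right) 442 = 416 \cdot 442 = 183872$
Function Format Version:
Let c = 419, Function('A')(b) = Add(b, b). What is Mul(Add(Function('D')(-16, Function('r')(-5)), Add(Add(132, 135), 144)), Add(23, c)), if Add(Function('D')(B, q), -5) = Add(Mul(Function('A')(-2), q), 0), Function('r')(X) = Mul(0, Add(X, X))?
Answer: 183872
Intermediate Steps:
Function('A')(b) = Mul(2, b)
Function('r')(X) = 0 (Function('r')(X) = Mul(0, Mul(2, X)) = 0)
Function('D')(B, q) = Add(5, Mul(-4, q)) (Function('D')(B, q) = Add(5, Add(Mul(Mul(2, -2), q), 0)) = Add(5, Add(Mul(-4, q), 0)) = Add(5, Mul(-4, q)))
Mul(Add(Function('D')(-16, Function('r')(-5)), Add(Add(132, 135), 144)), Add(23, c)) = Mul(Add(Add(5, Mul(-4, 0)), Add(Add(132, 135), 144)), Add(23, 419)) = Mul(Add(Add(5, 0), Add(267, 144)), 442) = Mul(Add(5, 411), 442) = Mul(416, 442) = 183872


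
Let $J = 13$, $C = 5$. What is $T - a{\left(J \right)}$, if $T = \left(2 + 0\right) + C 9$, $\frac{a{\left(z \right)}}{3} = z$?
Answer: $8$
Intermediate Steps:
$a{\left(z \right)} = 3 z$
$T = 47$ ($T = \left(2 + 0\right) + 5 \cdot 9 = 2 + 45 = 47$)
$T - a{\left(J \right)} = 47 - 3 \cdot 13 = 47 - 39 = 8$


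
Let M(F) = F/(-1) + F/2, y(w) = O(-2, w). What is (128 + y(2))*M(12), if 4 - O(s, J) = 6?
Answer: -756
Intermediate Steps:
O(s, J) = -2 (O(s, J) = 4 - 1*6 = 4 - 6 = -2)
y(w) = -2
M(F) = -F/2 (M(F) = F*(-1) + F*(½) = -F + F/2 = -F/2)
(128 + y(2))*M(12) = (128 - 2)*(-½*12) = 126*(-6) = -756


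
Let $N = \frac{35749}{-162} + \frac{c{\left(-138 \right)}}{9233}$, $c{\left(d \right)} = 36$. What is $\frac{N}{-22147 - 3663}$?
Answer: $\frac{66012937}{7721040852} \approx 0.0085497$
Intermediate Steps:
$N = - \frac{330064685}{1495746}$ ($N = \frac{35749}{-162} + \frac{36}{9233} = 35749 \left(- \frac{1}{162}\right) + 36 \cdot \frac{1}{9233} = - \frac{35749}{162} + \frac{36}{9233} = - \frac{330064685}{1495746} \approx -220.67$)
$\frac{N}{-22147 - 3663} = - \frac{330064685}{1495746 \left(-22147 - 3663\right)} = - \frac{330064685}{1495746 \left(-25810\right)} = \left(- \frac{330064685}{1495746}\right) \left(- \frac{1}{25810}\right) = \frac{66012937}{7721040852}$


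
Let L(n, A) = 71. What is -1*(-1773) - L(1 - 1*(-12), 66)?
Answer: 1702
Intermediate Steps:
-1*(-1773) - L(1 - 1*(-12), 66) = -1*(-1773) - 1*71 = 1773 - 71 = 1702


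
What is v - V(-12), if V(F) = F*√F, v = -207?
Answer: -207 + 24*I*√3 ≈ -207.0 + 41.569*I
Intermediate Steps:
V(F) = F^(3/2)
v - V(-12) = -207 - (-12)^(3/2) = -207 - (-24)*I*√3 = -207 + 24*I*√3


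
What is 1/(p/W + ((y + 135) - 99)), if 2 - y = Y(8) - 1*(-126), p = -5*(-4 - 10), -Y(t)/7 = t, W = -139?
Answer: -139/4518 ≈ -0.030766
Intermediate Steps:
Y(t) = -7*t
p = 70 (p = -5*(-14) = 70)
y = -68 (y = 2 - (-7*8 - 1*(-126)) = 2 - (-56 + 126) = 2 - 1*70 = 2 - 70 = -68)
1/(p/W + ((y + 135) - 99)) = 1/(70/(-139) + ((-68 + 135) - 99)) = 1/(70*(-1/139) + (67 - 99)) = 1/(-70/139 - 32) = 1/(-4518/139) = -139/4518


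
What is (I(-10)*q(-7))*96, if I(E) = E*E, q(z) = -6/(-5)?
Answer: 11520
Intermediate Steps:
q(z) = 6/5 (q(z) = -6*(-⅕) = 6/5)
I(E) = E²
(I(-10)*q(-7))*96 = ((-10)²*(6/5))*96 = (100*(6/5))*96 = 120*96 = 11520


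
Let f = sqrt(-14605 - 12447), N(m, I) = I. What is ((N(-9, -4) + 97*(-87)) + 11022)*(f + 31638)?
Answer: 81594402 + 5158*I*sqrt(6763) ≈ 8.1594e+7 + 4.2418e+5*I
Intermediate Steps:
f = 2*I*sqrt(6763) (f = sqrt(-27052) = 2*I*sqrt(6763) ≈ 164.47*I)
((N(-9, -4) + 97*(-87)) + 11022)*(f + 31638) = ((-4 + 97*(-87)) + 11022)*(2*I*sqrt(6763) + 31638) = ((-4 - 8439) + 11022)*(31638 + 2*I*sqrt(6763)) = (-8443 + 11022)*(31638 + 2*I*sqrt(6763)) = 2579*(31638 + 2*I*sqrt(6763)) = 81594402 + 5158*I*sqrt(6763)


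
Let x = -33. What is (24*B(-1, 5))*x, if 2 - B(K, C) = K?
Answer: -2376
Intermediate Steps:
B(K, C) = 2 - K
(24*B(-1, 5))*x = (24*(2 - 1*(-1)))*(-33) = (24*(2 + 1))*(-33) = (24*3)*(-33) = 72*(-33) = -2376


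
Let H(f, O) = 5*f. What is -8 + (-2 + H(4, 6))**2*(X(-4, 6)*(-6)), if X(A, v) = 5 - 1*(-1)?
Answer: -11672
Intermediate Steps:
X(A, v) = 6 (X(A, v) = 5 + 1 = 6)
-8 + (-2 + H(4, 6))**2*(X(-4, 6)*(-6)) = -8 + (-2 + 5*4)**2*(6*(-6)) = -8 + (-2 + 20)**2*(-36) = -8 + 18**2*(-36) = -8 + 324*(-36) = -8 - 11664 = -11672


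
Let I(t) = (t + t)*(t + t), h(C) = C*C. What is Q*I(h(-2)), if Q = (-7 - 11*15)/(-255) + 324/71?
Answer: 6069248/18105 ≈ 335.23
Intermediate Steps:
h(C) = C²
I(t) = 4*t² (I(t) = (2*t)*(2*t) = 4*t²)
Q = 94832/18105 (Q = (-7 - 165)*(-1/255) + 324*(1/71) = -172*(-1/255) + 324/71 = 172/255 + 324/71 = 94832/18105 ≈ 5.2379)
Q*I(h(-2)) = 94832*(4*((-2)²)²)/18105 = 94832*(4*4²)/18105 = 94832*(4*16)/18105 = (94832/18105)*64 = 6069248/18105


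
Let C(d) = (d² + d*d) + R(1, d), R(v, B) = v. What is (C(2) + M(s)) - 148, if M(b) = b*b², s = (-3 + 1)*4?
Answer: -651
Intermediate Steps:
s = -8 (s = -2*4 = -8)
C(d) = 1 + 2*d² (C(d) = (d² + d*d) + 1 = (d² + d²) + 1 = 2*d² + 1 = 1 + 2*d²)
M(b) = b³
(C(2) + M(s)) - 148 = ((1 + 2*2²) + (-8)³) - 148 = ((1 + 2*4) - 512) - 148 = ((1 + 8) - 512) - 148 = (9 - 512) - 148 = -503 - 148 = -651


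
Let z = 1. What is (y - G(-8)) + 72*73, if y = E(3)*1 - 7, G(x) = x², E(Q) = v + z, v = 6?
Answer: 5192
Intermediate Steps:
E(Q) = 7 (E(Q) = 6 + 1 = 7)
y = 0 (y = 7*1 - 7 = 7 - 7 = 0)
(y - G(-8)) + 72*73 = (0 - 1*(-8)²) + 72*73 = (0 - 1*64) + 5256 = (0 - 64) + 5256 = -64 + 5256 = 5192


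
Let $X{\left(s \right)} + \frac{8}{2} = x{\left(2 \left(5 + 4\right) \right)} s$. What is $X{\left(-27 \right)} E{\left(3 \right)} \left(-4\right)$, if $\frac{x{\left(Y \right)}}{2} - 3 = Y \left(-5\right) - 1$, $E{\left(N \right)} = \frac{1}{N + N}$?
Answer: $- \frac{9496}{3} \approx -3165.3$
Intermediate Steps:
$E{\left(N \right)} = \frac{1}{2 N}$
$x{\left(Y \right)} = 4 - 10 Y$ ($x{\left(Y \right)} = 6 + 2 \left(Y \left(-5\right) - 1\right) = 6 + 2 \left(- 5 Y - 1\right) = 6 + 2 \left(-1 - 5 Y\right) = 6 - \left(2 + 10 Y\right) = 4 - 10 Y$)
$X{\left(s \right)} = -4 - 176 s$ ($X{\left(s \right)} = -4 + \left(4 - 10 \cdot 2 \left(5 + 4\right)\right) s = -4 + \left(4 - 10 \cdot 2 \cdot 9\right) s = -4 + \left(4 - 180\right) s = -4 - 176 s$)
$X{\left(-27 \right)} E{\left(3 \right)} \left(-4\right) = \left(-4 - -4752\right) \frac{1}{2 \cdot 3} \left(-4\right) = \left(-4 + 4752\right) \frac{1}{2} \cdot \frac{1}{3} \left(-4\right) = 4748 \cdot \frac{1}{6} \left(-4\right) = 4748 \left(- \frac{2}{3}\right) = - \frac{9496}{3}$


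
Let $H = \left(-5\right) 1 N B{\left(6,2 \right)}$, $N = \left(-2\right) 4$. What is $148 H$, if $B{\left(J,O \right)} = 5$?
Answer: $29600$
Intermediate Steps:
$N = -8$
$H = 200$ ($H = \left(-5\right) 1 \left(-8\right) 5 = \left(-5\right) \left(-8\right) 5 = 40 \cdot 5 = 200$)
$148 H = 148 \cdot 200 = 29600$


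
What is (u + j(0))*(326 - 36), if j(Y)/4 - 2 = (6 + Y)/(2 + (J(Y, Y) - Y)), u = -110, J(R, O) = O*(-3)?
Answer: -26100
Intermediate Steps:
J(R, O) = -3*O
j(Y) = 8 + 4*(6 + Y)/(2 - 4*Y) (j(Y) = 8 + 4*((6 + Y)/(2 + (-3*Y - Y))) = 8 + 4*((6 + Y)/(2 - 4*Y)) = 8 + 4*(6 + Y)/(2 - 4*Y))
(u + j(0))*(326 - 36) = (-110 + 2*(-10 + 7*0)/(-1 + 2*0))*(326 - 36) = (-110 + 2*(-10 + 0)/(-1 + 0))*290 = (-110 + 2*(-10)/(-1))*290 = (-110 + 2*(-1)*(-10))*290 = (-110 + 20)*290 = -90*290 = -26100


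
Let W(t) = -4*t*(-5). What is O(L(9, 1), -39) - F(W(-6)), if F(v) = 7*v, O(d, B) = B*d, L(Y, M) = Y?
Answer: 489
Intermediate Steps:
W(t) = 20*t
O(L(9, 1), -39) - F(W(-6)) = -39*9 - 7*20*(-6) = -351 - 7*(-120) = -351 - 1*(-840) = -351 + 840 = 489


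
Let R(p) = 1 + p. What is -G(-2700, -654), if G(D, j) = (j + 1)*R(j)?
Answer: -426409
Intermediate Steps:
G(D, j) = (1 + j)² (G(D, j) = (j + 1)*(1 + j) = (1 + j)*(1 + j) = (1 + j)²)
-G(-2700, -654) = -(1 - 654)² = -1*(-653)² = -1*426409 = -426409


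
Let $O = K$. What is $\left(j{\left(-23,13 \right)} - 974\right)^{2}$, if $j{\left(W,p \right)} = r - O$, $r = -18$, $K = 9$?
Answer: $1002001$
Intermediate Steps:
$O = 9$
$j{\left(W,p \right)} = -27$ ($j{\left(W,p \right)} = -18 - 9 = -27$)
$\left(j{\left(-23,13 \right)} - 974\right)^{2} = \left(-27 - 974\right)^{2} = \left(-1001\right)^{2} = 1002001$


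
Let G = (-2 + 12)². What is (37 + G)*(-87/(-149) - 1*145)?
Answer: -2947966/149 ≈ -19785.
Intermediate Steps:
G = 100 (G = 10² = 100)
(37 + G)*(-87/(-149) - 1*145) = (37 + 100)*(-87/(-149) - 1*145) = 137*(-87*(-1/149) - 145) = 137*(87/149 - 145) = 137*(-21518/149) = -2947966/149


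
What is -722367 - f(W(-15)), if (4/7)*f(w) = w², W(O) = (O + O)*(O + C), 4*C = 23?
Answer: -13714047/16 ≈ -8.5713e+5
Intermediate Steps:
C = 23/4 (C = (¼)*23 = 23/4 ≈ 5.7500)
W(O) = 2*O*(23/4 + O) (W(O) = (O + O)*(O + 23/4) = (2*O)*(23/4 + O) = 2*O*(23/4 + O))
f(w) = 7*w²/4
-722367 - f(W(-15)) = -722367 - 7*((½)*(-15)*(23 + 4*(-15)))²/4 = -722367 - 7*((½)*(-15)*(23 - 60))²/4 = -722367 - 7*((½)*(-15)*(-37))²/4 = -722367 - 7*(555/2)²/4 = -722367 - 7*308025/(4*4) = -722367 - 1*2156175/16 = -722367 - 2156175/16 = -13714047/16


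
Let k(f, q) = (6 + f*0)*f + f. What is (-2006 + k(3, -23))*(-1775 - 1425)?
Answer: 6352000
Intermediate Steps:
k(f, q) = 7*f (k(f, q) = (6 + 0)*f + f = 6*f + f = 7*f)
(-2006 + k(3, -23))*(-1775 - 1425) = (-2006 + 7*3)*(-1775 - 1425) = (-2006 + 21)*(-3200) = -1985*(-3200) = 6352000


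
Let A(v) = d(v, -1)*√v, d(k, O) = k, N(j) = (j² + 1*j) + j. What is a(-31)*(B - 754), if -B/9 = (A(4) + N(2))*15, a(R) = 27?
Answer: -78678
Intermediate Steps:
N(j) = j² + 2*j (N(j) = (j² + j) + j = (j + j²) + j = j² + 2*j)
A(v) = v^(3/2) (A(v) = v*√v = v^(3/2))
B = -2160 (B = -9*(4^(3/2) + 2*(2 + 2))*15 = -9*(8 + 2*4)*15 = -9*(8 + 8)*15 = -144*15 = -9*240 = -2160)
a(-31)*(B - 754) = 27*(-2160 - 754) = 27*(-2914) = -78678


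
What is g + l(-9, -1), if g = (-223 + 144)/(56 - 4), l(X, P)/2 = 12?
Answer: 1169/52 ≈ 22.481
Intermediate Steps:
l(X, P) = 24 (l(X, P) = 2*12 = 24)
g = -79/52 ≈ -1.5192
g + l(-9, -1) = -79/52 + 24 = 1169/52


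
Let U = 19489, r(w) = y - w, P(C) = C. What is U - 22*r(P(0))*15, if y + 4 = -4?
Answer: 22129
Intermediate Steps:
y = -8 (y = -4 - 4 = -8)
r(w) = -8 - w
U - 22*r(P(0))*15 = 19489 - 22*(-8 - 1*0)*15 = 19489 - 22*(-8 + 0)*15 = 19489 - 22*(-8)*15 = 19489 - (-176)*15 = 19489 - 1*(-2640) = 19489 + 2640 = 22129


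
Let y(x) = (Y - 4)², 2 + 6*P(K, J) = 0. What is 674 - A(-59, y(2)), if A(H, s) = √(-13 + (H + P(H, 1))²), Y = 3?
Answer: 674 - √31567/3 ≈ 614.78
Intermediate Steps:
P(K, J) = -⅓ (P(K, J) = -⅓ + (⅙)*0 = -⅓ + 0 = -⅓)
y(x) = 1 (y(x) = (3 - 4)² = (-1)² = 1)
A(H, s) = √(-13 + (-⅓ + H)²) (A(H, s) = √(-13 + (H - ⅓)²) = √(-13 + (-⅓ + H)²))
674 - A(-59, y(2)) = 674 - √(-117 + (-1 + 3*(-59))²)/3 = 674 - √(-117 + (-1 - 177)²)/3 = 674 - √(-117 + (-178)²)/3 = 674 - √(-117 + 31684)/3 = 674 - √31567/3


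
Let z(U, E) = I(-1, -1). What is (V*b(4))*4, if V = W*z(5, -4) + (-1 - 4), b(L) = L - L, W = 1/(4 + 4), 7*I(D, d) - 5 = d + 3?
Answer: 0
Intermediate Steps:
I(D, d) = 8/7 + d/7 (I(D, d) = 5/7 + (d + 3)/7 = 5/7 + (3 + d)/7 = 5/7 + (3/7 + d/7) = 8/7 + d/7)
z(U, E) = 1 (z(U, E) = 8/7 + (⅐)*(-1) = 8/7 - ⅐ = 1)
W = ⅛ (W = 1/8 = ⅛ ≈ 0.12500)
b(L) = 0
V = -39/8 (V = (⅛)*1 + (-1 - 4) = ⅛ - 5 = -39/8 ≈ -4.8750)
(V*b(4))*4 = -39/8*0*4 = 0*4 = 0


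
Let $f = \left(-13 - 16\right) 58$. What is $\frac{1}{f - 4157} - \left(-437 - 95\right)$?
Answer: $\frac{3106347}{5839} \approx 532.0$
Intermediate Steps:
$f = -1682$ ($f = \left(-13 - 16\right) 58 = \left(-29\right) 58 = -1682$)
$\frac{1}{f - 4157} - \left(-437 - 95\right) = \frac{1}{-1682 - 4157} - \left(-437 - 95\right) = \frac{1}{-5839} - -532 = - \frac{1}{5839} + 532 = \frac{3106347}{5839}$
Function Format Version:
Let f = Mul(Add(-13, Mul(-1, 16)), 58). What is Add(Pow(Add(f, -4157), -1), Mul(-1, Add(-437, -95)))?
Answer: Rational(3106347, 5839) ≈ 532.00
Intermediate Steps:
f = -1682 (f = Mul(Add(-13, -16), 58) = Mul(-29, 58) = -1682)
Add(Pow(Add(f, -4157), -1), Mul(-1, Add(-437, -95))) = Add(Pow(Add(-1682, -4157), -1), Mul(-1, Add(-437, -95))) = Add(Pow(-5839, -1), Mul(-1, -532)) = Add(Rational(-1, 5839), 532) = Rational(3106347, 5839)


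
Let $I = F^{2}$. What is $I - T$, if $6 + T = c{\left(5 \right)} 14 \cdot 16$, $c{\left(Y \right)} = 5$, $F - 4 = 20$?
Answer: $-538$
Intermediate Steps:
$F = 24$ ($F = 4 + 20 = 24$)
$T = 1114$ ($T = -6 + 5 \cdot 14 \cdot 16 = -6 + 70 \cdot 16 = -6 + 1120 = 1114$)
$I = 576$ ($I = 24^{2} = 576$)
$I - T = 576 - 1114 = -538$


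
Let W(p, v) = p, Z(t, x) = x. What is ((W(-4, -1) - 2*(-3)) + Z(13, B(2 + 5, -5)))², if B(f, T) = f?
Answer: 81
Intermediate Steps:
((W(-4, -1) - 2*(-3)) + Z(13, B(2 + 5, -5)))² = ((-4 - 2*(-3)) + (2 + 5))² = ((-4 + 6) + 7)² = (2 + 7)² = 9² = 81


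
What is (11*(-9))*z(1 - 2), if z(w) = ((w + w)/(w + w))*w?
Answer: 99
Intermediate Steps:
z(w) = w (z(w) = ((2*w)/((2*w)))*w = ((2*w)*(1/(2*w)))*w = 1*w = w)
(11*(-9))*z(1 - 2) = (11*(-9))*(1 - 2) = -99*(-1) = 99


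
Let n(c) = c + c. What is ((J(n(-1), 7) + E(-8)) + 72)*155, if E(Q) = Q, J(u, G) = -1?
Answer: 9765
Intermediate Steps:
n(c) = 2*c
((J(n(-1), 7) + E(-8)) + 72)*155 = ((-1 - 8) + 72)*155 = (-9 + 72)*155 = 63*155 = 9765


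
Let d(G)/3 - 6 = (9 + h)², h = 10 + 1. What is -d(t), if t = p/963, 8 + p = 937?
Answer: -1218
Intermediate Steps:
h = 11
p = 929 (p = -8 + 937 = 929)
t = 929/963 ≈ 0.96469
d(G) = 1218 (d(G) = 18 + 3*(9 + 11)² = 18 + 3*20² = 18 + 3*400 = 18 + 1200 = 1218)
-d(t) = -1*1218 = -1218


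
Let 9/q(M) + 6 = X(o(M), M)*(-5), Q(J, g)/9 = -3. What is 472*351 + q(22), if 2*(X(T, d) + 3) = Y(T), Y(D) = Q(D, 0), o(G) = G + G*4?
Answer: 2816426/17 ≈ 1.6567e+5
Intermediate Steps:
Q(J, g) = -27 (Q(J, g) = 9*(-3) = -27)
o(G) = 5*G (o(G) = G + 4*G = 5*G)
Y(D) = -27
X(T, d) = -33/2 (X(T, d) = -3 + (1/2)*(-27) = -3 - 27/2 = -33/2)
q(M) = 2/17 (q(M) = 9/(-6 - 33/2*(-5)) = 9/(-6 + 165/2) = 9/(153/2) = 9*(2/153) = 2/17)
472*351 + q(22) = 472*351 + 2/17 = 165672 + 2/17 = 2816426/17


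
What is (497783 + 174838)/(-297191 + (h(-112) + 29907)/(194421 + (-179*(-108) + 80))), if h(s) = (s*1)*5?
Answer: -47942855431/21183071252 ≈ -2.2633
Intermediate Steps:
h(s) = 5*s (h(s) = s*5 = 5*s)
(497783 + 174838)/(-297191 + (h(-112) + 29907)/(194421 + (-179*(-108) + 80))) = (497783 + 174838)/(-297191 + (5*(-112) + 29907)/(194421 + (-179*(-108) + 80))) = 672621/(-297191 + (-560 + 29907)/(194421 + (19332 + 80))) = 672621/(-297191 + 29347/(194421 + 19412)) = 672621/(-297191 + 29347/213833) = 672621/(-63549213756/213833) = 672621*(-213833/63549213756) = -47942855431/21183071252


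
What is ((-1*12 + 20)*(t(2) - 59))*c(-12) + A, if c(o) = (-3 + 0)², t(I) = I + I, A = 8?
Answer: -3952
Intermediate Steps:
t(I) = 2*I
c(o) = 9 (c(o) = (-3)² = 9)
((-1*12 + 20)*(t(2) - 59))*c(-12) + A = ((-1*12 + 20)*(2*2 - 59))*9 + 8 = ((-12 + 20)*(4 - 59))*9 + 8 = (8*(-55))*9 + 8 = -440*9 + 8 = -3960 + 8 = -3952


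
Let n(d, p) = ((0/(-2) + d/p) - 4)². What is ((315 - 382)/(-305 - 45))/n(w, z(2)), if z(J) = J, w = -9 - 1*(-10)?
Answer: 134/8575 ≈ 0.015627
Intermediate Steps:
w = 1 (w = -9 + 10 = 1)
n(d, p) = (-4 + d/p)² (n(d, p) = ((0*(-½) + d/p) - 4)² = ((0 + d/p) - 4)² = (d/p - 4)² = (-4 + d/p)²)
((315 - 382)/(-305 - 45))/n(w, z(2)) = ((315 - 382)/(-305 - 45))/(((1 - 4*2)²/2²)) = (-67/(-350))/(((1 - 8)²/4)) = (-67*(-1/350))/(((¼)*(-7)²)) = 67/(350*(((¼)*49))) = 67/(350*(49/4)) = (67/350)*(4/49) = 134/8575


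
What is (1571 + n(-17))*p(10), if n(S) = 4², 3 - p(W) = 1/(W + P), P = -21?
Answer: 53958/11 ≈ 4905.3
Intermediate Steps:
p(W) = 3 - 1/(-21 + W) (p(W) = 3 - 1/(W - 21) = 3 - 1/(-21 + W))
n(S) = 16
(1571 + n(-17))*p(10) = (1571 + 16)*((-64 + 3*10)/(-21 + 10)) = 1587*((-64 + 30)/(-11)) = 1587*(-1/11*(-34)) = 1587*(34/11) = 53958/11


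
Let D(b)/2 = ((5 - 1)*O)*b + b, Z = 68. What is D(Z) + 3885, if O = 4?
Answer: 6197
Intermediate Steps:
D(b) = 34*b (D(b) = 2*(((5 - 1)*4)*b + b) = 2*((4*4)*b + b) = 2*(16*b + b) = 2*(17*b) = 34*b)
D(Z) + 3885 = 34*68 + 3885 = 2312 + 3885 = 6197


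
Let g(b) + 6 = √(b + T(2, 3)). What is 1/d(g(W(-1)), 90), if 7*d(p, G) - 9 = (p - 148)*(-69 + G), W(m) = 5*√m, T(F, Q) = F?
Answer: -8695340675/4005728123262 - 56620823*√(2 + 5*I)/4005728123262 - 1843625*I/4005728123262 - 12005*I*√(2 + 5*I)/4005728123262 ≈ -0.0021979 - 1.8855e-5*I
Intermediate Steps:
g(b) = -6 + √(2 + b) (g(b) = -6 + √(b + 2) = -6 + √(2 + b))
d(p, G) = 9/7 + (-148 + p)*(-69 + G)/7 (d(p, G) = 9/7 + ((p - 148)*(-69 + G))/7 = 9/7 + ((-148 + p)*(-69 + G))/7 = 9/7 + (-148 + p)*(-69 + G)/7)
1/d(g(W(-1)), 90) = 1/(10221/7 - 148/7*90 - 69*(-6 + √(2 + 5*√(-1)))/7 + (⅐)*90*(-6 + √(2 + 5*√(-1)))) = 1/(10221/7 - 13320/7 - 69*(-6 + √(2 + 5*I))/7 + (⅐)*90*(-6 + √(2 + 5*I))) = 1/(10221/7 - 13320/7 + (414/7 - 69*√(2 + 5*I)/7) + (-540/7 + 90*√(2 + 5*I)/7)) = 1/(-3225/7 + 3*√(2 + 5*I))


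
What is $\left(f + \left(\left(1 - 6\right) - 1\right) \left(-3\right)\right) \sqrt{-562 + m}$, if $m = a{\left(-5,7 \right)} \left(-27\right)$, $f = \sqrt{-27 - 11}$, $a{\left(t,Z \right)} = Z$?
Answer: $- \sqrt{28538} + 18 i \sqrt{751} \approx -168.93 + 493.28 i$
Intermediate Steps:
$f = i \sqrt{38}$ ($f = \sqrt{-38} = i \sqrt{38} \approx 6.1644 i$)
$m = -189$ ($m = 7 \left(-27\right) = -189$)
$\left(f + \left(\left(1 - 6\right) - 1\right) \left(-3\right)\right) \sqrt{-562 + m} = \left(i \sqrt{38} + \left(\left(1 - 6\right) - 1\right) \left(-3\right)\right) \sqrt{-562 - 189} = \left(i \sqrt{38} + \left(\left(1 - 6\right) - 1\right) \left(-3\right)\right) \sqrt{-751} = \left(i \sqrt{38} + \left(-5 - 1\right) \left(-3\right)\right) i \sqrt{751} = \left(i \sqrt{38} - -18\right) i \sqrt{751} = \left(i \sqrt{38} + 18\right) i \sqrt{751} = \left(18 + i \sqrt{38}\right) i \sqrt{751} = i \sqrt{751} \left(18 + i \sqrt{38}\right)$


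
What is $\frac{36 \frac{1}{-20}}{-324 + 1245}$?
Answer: $- \frac{3}{1535} \approx -0.0019544$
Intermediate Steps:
$\frac{36 \frac{1}{-20}}{-324 + 1245} = \frac{36 \left(- \frac{1}{20}\right)}{921} = \frac{1}{921} \left(- \frac{9}{5}\right) = - \frac{3}{1535}$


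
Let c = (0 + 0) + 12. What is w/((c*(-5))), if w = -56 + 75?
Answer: -19/60 ≈ -0.31667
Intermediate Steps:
c = 12 (c = 0 + 12 = 12)
w = 19
w/((c*(-5))) = 19/((12*(-5))) = 19/(-60) = 19*(-1/60) = -19/60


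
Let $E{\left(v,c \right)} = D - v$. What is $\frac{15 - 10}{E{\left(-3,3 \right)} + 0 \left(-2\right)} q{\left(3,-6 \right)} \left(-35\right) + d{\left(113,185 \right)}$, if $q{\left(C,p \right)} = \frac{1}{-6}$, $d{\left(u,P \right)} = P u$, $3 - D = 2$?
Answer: $\frac{501895}{24} \approx 20912.0$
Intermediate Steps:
$D = 1$ ($D = 3 - 2 = 1$)
$q{\left(C,p \right)} = - \frac{1}{6}$
$E{\left(v,c \right)} = 1 - v$
$\frac{15 - 10}{E{\left(-3,3 \right)} + 0 \left(-2\right)} q{\left(3,-6 \right)} \left(-35\right) + d{\left(113,185 \right)} = \frac{15 - 10}{\left(1 - -3\right) + 0 \left(-2\right)} \left(- \frac{1}{6}\right) \left(-35\right) + 185 \cdot 113 = \frac{5}{\left(1 + 3\right) + 0} \left(- \frac{1}{6}\right) \left(-35\right) + 20905 = \frac{5}{4 + 0} \left(- \frac{1}{6}\right) \left(-35\right) + 20905 = \frac{5}{4} \left(- \frac{1}{6}\right) \left(-35\right) + 20905 = \left(- \frac{5}{24}\right) \left(-35\right) + 20905 = \frac{175}{24} + 20905 = \frac{501895}{24}$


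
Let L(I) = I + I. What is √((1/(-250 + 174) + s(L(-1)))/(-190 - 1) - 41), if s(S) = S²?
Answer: I*√2160920711/7258 ≈ 6.4048*I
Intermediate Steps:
L(I) = 2*I
√((1/(-250 + 174) + s(L(-1)))/(-190 - 1) - 41) = √((1/(-250 + 174) + (2*(-1))²)/(-190 - 1) - 41) = √((1/(-76) + (-2)²)/(-191) - 41) = √((-1/76 + 4)*(-1/191) - 41) = √((303/76)*(-1/191) - 41) = √(-303/14516 - 41) = √(-595459/14516) = I*√2160920711/7258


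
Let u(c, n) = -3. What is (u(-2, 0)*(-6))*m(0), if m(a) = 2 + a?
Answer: 36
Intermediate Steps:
(u(-2, 0)*(-6))*m(0) = (-3*(-6))*(2 + 0) = 18*2 = 36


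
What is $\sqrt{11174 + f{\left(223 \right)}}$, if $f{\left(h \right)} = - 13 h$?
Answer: $5 \sqrt{331} \approx 90.967$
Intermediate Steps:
$\sqrt{11174 + f{\left(223 \right)}} = \sqrt{11174 - 2899} = \sqrt{8275} = 5 \sqrt{331}$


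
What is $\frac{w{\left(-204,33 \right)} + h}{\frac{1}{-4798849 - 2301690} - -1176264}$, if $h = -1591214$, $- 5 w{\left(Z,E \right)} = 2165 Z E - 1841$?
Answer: $\frac{47009480576989}{41760542031475} \approx 1.1257$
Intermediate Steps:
$w{\left(Z,E \right)} = \frac{1841}{5} - 433 E Z$ ($w{\left(Z,E \right)} = - \frac{2165 Z E - 1841}{5} = - \frac{2165 E Z - 1841}{5} = - \frac{-1841 + 2165 E Z}{5} = \frac{1841}{5} - 433 E Z$)
$\frac{w{\left(-204,33 \right)} + h}{\frac{1}{-4798849 - 2301690} - -1176264} = \frac{\left(\frac{1841}{5} - 14289 \left(-204\right)\right) - 1591214}{\frac{1}{-4798849 - 2301690} - -1176264} = \frac{\left(\frac{1841}{5} + 2914956\right) - 1591214}{\frac{1}{-7100539} + 1176264} = \frac{\frac{14576621}{5} - 1591214}{- \frac{1}{7100539} + 1176264} = \frac{6620551}{5 \cdot \frac{8352108406295}{7100539}} = \frac{6620551}{5} \cdot \frac{7100539}{8352108406295} = \frac{47009480576989}{41760542031475}$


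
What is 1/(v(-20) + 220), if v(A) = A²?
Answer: 1/620 ≈ 0.0016129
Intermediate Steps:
1/(v(-20) + 220) = 1/((-20)² + 220) = 1/(400 + 220) = 1/620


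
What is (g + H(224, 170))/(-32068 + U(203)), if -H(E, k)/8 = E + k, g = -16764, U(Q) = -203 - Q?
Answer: 766/1249 ≈ 0.61329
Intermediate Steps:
H(E, k) = -8*E - 8*k (H(E, k) = -8*(E + k) = -8*E - 8*k)
(g + H(224, 170))/(-32068 + U(203)) = (-16764 + (-8*224 - 8*170))/(-32068 + (-203 - 1*203)) = (-16764 + (-1792 - 1360))/(-32068 + (-203 - 203)) = (-16764 - 3152)/(-32068 - 406) = -19916/(-32474) = -19916*(-1/32474) = 766/1249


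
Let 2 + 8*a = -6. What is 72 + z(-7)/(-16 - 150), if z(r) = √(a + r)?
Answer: 72 - I*√2/83 ≈ 72.0 - 0.017039*I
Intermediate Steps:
a = -1 (a = -¼ + (⅛)*(-6) = -¼ - ¾ = -1)
z(r) = √(-1 + r)
72 + z(-7)/(-16 - 150) = 72 + √(-1 - 7)/(-16 - 150) = 72 + √(-8)/(-166) = 72 - I*√2/83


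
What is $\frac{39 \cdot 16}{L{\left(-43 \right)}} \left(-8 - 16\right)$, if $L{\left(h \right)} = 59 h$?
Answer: $\frac{14976}{2537} \approx 5.903$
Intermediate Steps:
$\frac{39 \cdot 16}{L{\left(-43 \right)}} \left(-8 - 16\right) = \frac{39 \cdot 16}{59 \left(-43\right)} \left(-8 - 16\right) = \frac{624}{-2537} \left(-24\right) = 624 \left(- \frac{1}{2537}\right) \left(-24\right) = \left(- \frac{624}{2537}\right) \left(-24\right) = \frac{14976}{2537}$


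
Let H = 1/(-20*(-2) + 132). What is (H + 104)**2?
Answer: 320016321/29584 ≈ 10817.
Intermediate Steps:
H = 1/172 (H = 1/(40 + 132) = 1/172 ≈ 0.0058140)
(H + 104)**2 = (1/172 + 104)**2 = (17889/172)**2 = 320016321/29584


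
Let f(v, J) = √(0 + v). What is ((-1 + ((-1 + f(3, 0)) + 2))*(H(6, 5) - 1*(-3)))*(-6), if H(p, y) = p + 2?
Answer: -66*√3 ≈ -114.32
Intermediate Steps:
H(p, y) = 2 + p
f(v, J) = √v
((-1 + ((-1 + f(3, 0)) + 2))*(H(6, 5) - 1*(-3)))*(-6) = ((-1 + ((-1 + √3) + 2))*((2 + 6) - 1*(-3)))*(-6) = ((-1 + (1 + √3))*(8 + 3))*(-6) = (√3*11)*(-6) = (11*√3)*(-6) = -66*√3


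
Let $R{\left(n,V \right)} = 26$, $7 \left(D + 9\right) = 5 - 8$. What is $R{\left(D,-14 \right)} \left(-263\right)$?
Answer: $-6838$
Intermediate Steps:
$D = - \frac{66}{7}$ ($D = -9 + \frac{5 - 8}{7} = -9 + \frac{1}{7} \left(-3\right) = -9 - \frac{3}{7} = - \frac{66}{7} \approx -9.4286$)
$R{\left(D,-14 \right)} \left(-263\right) = 26 \left(-263\right) = -6838$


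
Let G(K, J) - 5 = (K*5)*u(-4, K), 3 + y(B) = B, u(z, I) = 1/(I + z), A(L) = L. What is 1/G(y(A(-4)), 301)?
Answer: 11/90 ≈ 0.12222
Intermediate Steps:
y(B) = -3 + B
G(K, J) = 5 + 5*K/(-4 + K) (G(K, J) = 5 + (K*5)/(K - 4) = 5 + (5*K)/(-4 + K) = 5 + 5*K/(-4 + K))
1/G(y(A(-4)), 301) = 1/(10*(-2 + (-3 - 4))/(-4 + (-3 - 4))) = 1/(10*(-2 - 7)/(-4 - 7)) = 1/(10*(-9)/(-11)) = 1/(10*(-1/11)*(-9)) = 1/(90/11) = 11/90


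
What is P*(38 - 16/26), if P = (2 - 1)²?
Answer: 486/13 ≈ 37.385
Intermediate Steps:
P = 1 (P = 1² = 1)
P*(38 - 16/26) = 1*(38 - 16/26) = 1*(38 - 16*1/26) = 1*(38 - 8/13) = 1*(486/13) = 486/13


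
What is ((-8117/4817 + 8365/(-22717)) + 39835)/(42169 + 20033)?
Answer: 4358831286721/6806627331378 ≈ 0.64038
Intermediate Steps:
((-8117/4817 + 8365/(-22717)) + 39835)/(42169 + 20033) = ((-8117*1/4817 + 8365*(-1/22717)) + 39835)/62202 = ((-8117/4817 - 8365/22717) + 39835)*(1/62202) = (-224688094/109427789 + 39835)*(1/62202) = (4358831286721/109427789)*(1/62202) = 4358831286721/6806627331378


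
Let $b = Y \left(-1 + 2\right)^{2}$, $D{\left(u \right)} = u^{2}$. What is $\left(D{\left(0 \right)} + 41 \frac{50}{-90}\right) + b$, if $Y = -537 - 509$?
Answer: $- \frac{9619}{9} \approx -1068.8$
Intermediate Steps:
$Y = -1046$
$b = -1046$ ($b = - 1046 \left(-1 + 2\right)^{2} = - 1046 \cdot 1^{2} = \left(-1046\right) 1 = -1046$)
$\left(D{\left(0 \right)} + 41 \frac{50}{-90}\right) + b = \left(0^{2} + 41 \frac{50}{-90}\right) - 1046 = \left(0 + 41 \cdot 50 \left(- \frac{1}{90}\right)\right) - 1046 = \left(0 + 41 \left(- \frac{5}{9}\right)\right) - 1046 = \left(0 - \frac{205}{9}\right) - 1046 = - \frac{205}{9} - 1046 = - \frac{9619}{9}$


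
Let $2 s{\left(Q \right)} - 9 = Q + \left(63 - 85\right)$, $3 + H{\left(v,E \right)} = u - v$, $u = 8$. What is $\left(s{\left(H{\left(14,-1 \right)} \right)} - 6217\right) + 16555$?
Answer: $10327$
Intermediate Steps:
$H{\left(v,E \right)} = 5 - v$ ($H{\left(v,E \right)} = -3 - \left(-8 + v\right) = 5 - v$)
$s{\left(Q \right)} = - \frac{13}{2} + \frac{Q}{2}$ ($s{\left(Q \right)} = \frac{9}{2} + \frac{Q + \left(63 - 85\right)}{2} = \frac{9}{2} + \frac{Q - 22}{2} = \frac{9}{2} + \frac{-22 + Q}{2} = \frac{9}{2} + \left(-11 + \frac{Q}{2}\right) = - \frac{13}{2} + \frac{Q}{2}$)
$\left(s{\left(H{\left(14,-1 \right)} \right)} - 6217\right) + 16555 = \left(\left(- \frac{13}{2} + \frac{5 - 14}{2}\right) - 6217\right) + 16555 = \left(\left(- \frac{13}{2} + \frac{1}{2} \left(-9\right)\right) - 6217\right) + 16555 = \left(\left(- \frac{13}{2} - \frac{9}{2}\right) - 6217\right) + 16555 = \left(-11 - 6217\right) + 16555 = -6228 + 16555 = 10327$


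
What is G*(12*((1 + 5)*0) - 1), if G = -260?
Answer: 260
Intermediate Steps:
G*(12*((1 + 5)*0) - 1) = -260*(12*((1 + 5)*0) - 1) = -260*(12*(6*0) - 1) = -260*(12*0 - 1) = -260*(0 - 1) = -260*(-1) = 260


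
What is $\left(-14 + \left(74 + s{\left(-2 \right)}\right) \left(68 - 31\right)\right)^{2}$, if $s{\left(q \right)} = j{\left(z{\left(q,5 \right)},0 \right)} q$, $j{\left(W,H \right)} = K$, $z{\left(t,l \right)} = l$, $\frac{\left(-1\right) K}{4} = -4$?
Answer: $2371600$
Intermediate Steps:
$K = 16$ ($K = \left(-4\right) \left(-4\right) = 16$)
$j{\left(W,H \right)} = 16$
$s{\left(q \right)} = 16 q$
$\left(-14 + \left(74 + s{\left(-2 \right)}\right) \left(68 - 31\right)\right)^{2} = \left(-14 + \left(74 + 16 \left(-2\right)\right) \left(68 - 31\right)\right)^{2} = \left(-14 + \left(74 - 32\right) 37\right)^{2} = \left(-14 + 42 \cdot 37\right)^{2} = \left(-14 + 1554\right)^{2} = 1540^{2} = 2371600$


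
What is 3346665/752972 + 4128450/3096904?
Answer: 421028358705/72871312459 ≈ 5.7777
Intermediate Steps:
3346665/752972 + 4128450/3096904 = 3346665*(1/752972) + 4128450*(1/3096904) = 3346665/752972 + 2064225/1548452 = 421028358705/72871312459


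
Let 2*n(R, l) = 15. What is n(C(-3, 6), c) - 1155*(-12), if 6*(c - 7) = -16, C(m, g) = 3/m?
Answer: 27735/2 ≈ 13868.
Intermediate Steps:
c = 13/3 (c = 7 + (⅙)*(-16) = 7 - 8/3 = 13/3 ≈ 4.3333)
n(R, l) = 15/2 (n(R, l) = (½)*15 = 15/2)
n(C(-3, 6), c) - 1155*(-12) = 15/2 - 1155*(-12) = 15/2 + 13860 = 27735/2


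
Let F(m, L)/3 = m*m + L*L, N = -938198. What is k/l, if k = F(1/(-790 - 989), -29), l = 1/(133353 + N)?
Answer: -2142200629161290/1054947 ≈ -2.0306e+9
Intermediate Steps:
F(m, L) = 3*L**2 + 3*m**2 (F(m, L) = 3*(m*m + L*L) = 3*(m**2 + L**2) = 3*(L**2 + m**2) = 3*L**2 + 3*m**2)
l = -1/804845 (l = 1/(133353 - 938198) = 1/(-804845) = -1/804845 ≈ -1.2425e-6)
k = 2661631282/1054947 (k = 3*(-29)**2 + 3*(1/(-790 - 989))**2 = 3*841 + 3*(1/(-1779))**2 = 2523 + 3*(-1/1779)**2 = 2523 + 3*(1/3164841) = 2523 + 1/1054947 = 2661631282/1054947 ≈ 2523.0)
k/l = 2661631282/(1054947*(-1/804845)) = (2661631282/1054947)*(-804845) = -2142200629161290/1054947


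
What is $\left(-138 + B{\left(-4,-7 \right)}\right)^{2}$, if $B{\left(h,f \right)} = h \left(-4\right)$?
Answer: $14884$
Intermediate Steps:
$B{\left(h,f \right)} = - 4 h$
$\left(-138 + B{\left(-4,-7 \right)}\right)^{2} = \left(-138 - -16\right)^{2} = \left(-138 + 16\right)^{2} = \left(-122\right)^{2} = 14884$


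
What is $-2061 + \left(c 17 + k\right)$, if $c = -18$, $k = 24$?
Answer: $-2343$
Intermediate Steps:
$-2061 + \left(c 17 + k\right) = -2061 + \left(\left(-18\right) 17 + 24\right) = -2061 + \left(-306 + 24\right) = -2061 - 282 = -2343$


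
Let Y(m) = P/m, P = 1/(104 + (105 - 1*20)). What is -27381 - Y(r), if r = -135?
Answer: -698626214/25515 ≈ -27381.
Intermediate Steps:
P = 1/189 (P = 1/(104 + (105 - 20)) = 1/(104 + 85) = 1/189 ≈ 0.0052910)
Y(m) = 1/(189*m)
-27381 - Y(r) = -27381 - 1/(189*(-135)) = -27381 - (-1)/(189*135) = -27381 - 1*(-1/25515) = -27381 + 1/25515 = -698626214/25515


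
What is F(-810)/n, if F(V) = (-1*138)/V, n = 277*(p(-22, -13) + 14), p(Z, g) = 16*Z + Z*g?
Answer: -23/1944540 ≈ -1.1828e-5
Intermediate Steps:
n = -14404 (n = 277*(-22*(16 - 13) + 14) = 277*(-22*3 + 14) = 277*(-66 + 14) = 277*(-52) = -14404)
F(V) = -138/V
F(-810)/n = -138/(-810)/(-14404) = -138*(-1/810)*(-1/14404) = (23/135)*(-1/14404) = -23/1944540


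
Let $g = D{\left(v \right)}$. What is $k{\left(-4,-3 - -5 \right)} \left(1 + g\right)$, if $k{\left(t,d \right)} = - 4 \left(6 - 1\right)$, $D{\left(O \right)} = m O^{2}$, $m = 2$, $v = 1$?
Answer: $-60$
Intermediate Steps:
$D{\left(O \right)} = 2 O^{2}$
$g = 2$ ($g = 2 \cdot 1^{2} = 2 \cdot 1 = 2$)
$k{\left(t,d \right)} = -20$ ($k{\left(t,d \right)} = \left(-4\right) 5 = -20$)
$k{\left(-4,-3 - -5 \right)} \left(1 + g\right) = - 20 \left(1 + 2\right) = \left(-20\right) 3 = -60$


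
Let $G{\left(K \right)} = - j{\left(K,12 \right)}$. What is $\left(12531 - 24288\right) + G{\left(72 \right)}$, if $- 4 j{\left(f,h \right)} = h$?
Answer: $-11754$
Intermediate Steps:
$j{\left(f,h \right)} = - \frac{h}{4}$
$G{\left(K \right)} = 3$ ($G{\left(K \right)} = - \frac{\left(-1\right) 12}{4} = \left(-1\right) \left(-3\right) = 3$)
$\left(12531 - 24288\right) + G{\left(72 \right)} = \left(12531 - 24288\right) + 3 = -11757 + 3 = -11754$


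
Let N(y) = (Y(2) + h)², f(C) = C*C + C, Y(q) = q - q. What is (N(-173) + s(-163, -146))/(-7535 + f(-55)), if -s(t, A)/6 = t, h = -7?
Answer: -1027/4565 ≈ -0.22497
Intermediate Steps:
s(t, A) = -6*t
Y(q) = 0
f(C) = C + C² (f(C) = C² + C = C + C²)
N(y) = 49 (N(y) = (0 - 7)² = (-7)² = 49)
(N(-173) + s(-163, -146))/(-7535 + f(-55)) = (49 - 6*(-163))/(-7535 - 55*(1 - 55)) = (49 + 978)/(-7535 - 55*(-54)) = 1027/(-7535 + 2970) = 1027/(-4565) = 1027*(-1/4565) = -1027/4565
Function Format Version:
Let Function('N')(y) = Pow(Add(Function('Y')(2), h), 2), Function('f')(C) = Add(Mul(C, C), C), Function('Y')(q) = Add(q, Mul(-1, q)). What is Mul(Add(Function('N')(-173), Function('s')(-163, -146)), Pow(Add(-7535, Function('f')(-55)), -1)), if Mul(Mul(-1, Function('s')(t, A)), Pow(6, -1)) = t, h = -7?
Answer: Rational(-1027, 4565) ≈ -0.22497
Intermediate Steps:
Function('s')(t, A) = Mul(-6, t)
Function('Y')(q) = 0
Function('f')(C) = Add(C, Pow(C, 2)) (Function('f')(C) = Add(Pow(C, 2), C) = Add(C, Pow(C, 2)))
Function('N')(y) = 49 (Function('N')(y) = Pow(Add(0, -7), 2) = Pow(-7, 2) = 49)
Mul(Add(Function('N')(-173), Function('s')(-163, -146)), Pow(Add(-7535, Function('f')(-55)), -1)) = Mul(Add(49, Mul(-6, -163)), Pow(Add(-7535, Mul(-55, Add(1, -55))), -1)) = Mul(Add(49, 978), Pow(Add(-7535, Mul(-55, -54)), -1)) = Mul(1027, Pow(Add(-7535, 2970), -1)) = Mul(1027, Pow(-4565, -1)) = Mul(1027, Rational(-1, 4565)) = Rational(-1027, 4565)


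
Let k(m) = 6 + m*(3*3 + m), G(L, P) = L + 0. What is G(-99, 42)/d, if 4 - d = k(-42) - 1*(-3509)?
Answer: 99/4897 ≈ 0.020216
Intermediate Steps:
G(L, P) = L
k(m) = 6 + m*(9 + m)
d = -4897 (d = 4 - ((6 + (-42)² + 9*(-42)) - 1*(-3509)) = 4 - ((6 + 1764 - 378) + 3509) = 4 - (1392 + 3509) = 4 - 1*4901 = 4 - 4901 = -4897)
G(-99, 42)/d = -99/(-4897) = -99*(-1/4897) = 99/4897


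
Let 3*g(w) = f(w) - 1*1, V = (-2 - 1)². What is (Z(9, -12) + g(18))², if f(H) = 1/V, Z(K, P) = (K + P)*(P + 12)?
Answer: 64/729 ≈ 0.087791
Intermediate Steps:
Z(K, P) = (12 + P)*(K + P) (Z(K, P) = (K + P)*(12 + P) = (12 + P)*(K + P))
V = 9 (V = (-3)² = 9)
f(H) = ⅑ (f(H) = 1/9 = ⅑)
g(w) = -8/27 (g(w) = (⅑ - 1*1)/3 = (⅑ - 1)/3 = (⅓)*(-8/9) = -8/27)
(Z(9, -12) + g(18))² = (((-12)² + 12*9 + 12*(-12) + 9*(-12)) - 8/27)² = ((144 + 108 - 144 - 108) - 8/27)² = (0 - 8/27)² = (-8/27)² = 64/729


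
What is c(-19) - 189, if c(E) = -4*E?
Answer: -113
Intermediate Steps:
c(-19) - 189 = -4*(-19) - 189 = 76 - 189 = -113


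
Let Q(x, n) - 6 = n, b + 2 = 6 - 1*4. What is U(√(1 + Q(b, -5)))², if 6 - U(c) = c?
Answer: (6 - √2)² ≈ 21.029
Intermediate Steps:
b = 0 (b = -2 + (6 - 1*4) = -2 + (6 - 4) = -2 + 2 = 0)
Q(x, n) = 6 + n
U(c) = 6 - c
U(√(1 + Q(b, -5)))² = (6 - √(1 + (6 - 5)))² = (6 - √(1 + 1))² = (6 - √2)²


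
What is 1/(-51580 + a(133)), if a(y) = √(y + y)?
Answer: -25790/1330248067 - √266/2660496134 ≈ -1.9393e-5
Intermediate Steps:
a(y) = √2*√y (a(y) = √(2*y) = √2*√y)
1/(-51580 + a(133)) = 1/(-51580 + √2*√133) = 1/(-51580 + √266)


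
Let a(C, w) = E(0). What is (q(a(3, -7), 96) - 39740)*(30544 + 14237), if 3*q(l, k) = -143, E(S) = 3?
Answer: -1781731501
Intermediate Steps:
a(C, w) = 3
q(l, k) = -143/3 (q(l, k) = (⅓)*(-143) = -143/3)
(q(a(3, -7), 96) - 39740)*(30544 + 14237) = (-143/3 - 39740)*(30544 + 14237) = -119363/3*44781 = -1781731501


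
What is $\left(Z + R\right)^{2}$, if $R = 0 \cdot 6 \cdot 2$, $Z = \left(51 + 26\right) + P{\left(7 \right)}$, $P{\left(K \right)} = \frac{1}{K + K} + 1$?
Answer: $\frac{1194649}{196} \approx 6095.1$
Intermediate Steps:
$P{\left(K \right)} = 1 + \frac{1}{2 K}$ ($P{\left(K \right)} = \frac{1}{2 K} + 1 = 1 + \frac{1}{2 K}$)
$Z = \frac{1093}{14}$ ($Z = \left(51 + 26\right) + \frac{\frac{1}{2} + 7}{7} = 77 + \frac{1}{7} \cdot \frac{15}{2} = 77 + \frac{15}{14} = \frac{1093}{14} \approx 78.071$)
$R = 0$ ($R = 0 \cdot 2 = 0$)
$\left(Z + R\right)^{2} = \left(\frac{1093}{14} + 0\right)^{2} = \left(\frac{1093}{14}\right)^{2} = \frac{1194649}{196}$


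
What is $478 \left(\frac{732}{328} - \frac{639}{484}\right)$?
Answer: $\frac{4322793}{9922} \approx 435.68$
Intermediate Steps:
$478 \left(\frac{732}{328} - \frac{639}{484}\right) = 478 \left(732 \cdot \frac{1}{328} - \frac{639}{484}\right) = 478 \left(\frac{183}{82} - \frac{639}{484}\right) = 478 \cdot \frac{18087}{19844} = \frac{4322793}{9922}$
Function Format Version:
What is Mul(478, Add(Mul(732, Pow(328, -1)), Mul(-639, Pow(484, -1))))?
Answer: Rational(4322793, 9922) ≈ 435.68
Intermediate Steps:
Mul(478, Add(Mul(732, Pow(328, -1)), Mul(-639, Pow(484, -1)))) = Mul(478, Add(Mul(732, Rational(1, 328)), Mul(-639, Rational(1, 484)))) = Mul(478, Add(Rational(183, 82), Rational(-639, 484))) = Mul(478, Rational(18087, 19844)) = Rational(4322793, 9922)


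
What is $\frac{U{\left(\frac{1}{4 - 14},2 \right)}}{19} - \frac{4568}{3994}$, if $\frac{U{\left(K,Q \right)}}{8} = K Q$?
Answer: $- \frac{232956}{189715} \approx -1.2279$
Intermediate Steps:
$U{\left(K,Q \right)} = 8 K Q$
$\frac{U{\left(\frac{1}{4 - 14},2 \right)}}{19} - \frac{4568}{3994} = \frac{8 \frac{1}{4 - 14} \cdot 2}{19} - \frac{4568}{3994} = 8 \frac{1}{-10} \cdot 2 \cdot \frac{1}{19} - \frac{2284}{1997} = 8 \left(- \frac{1}{10}\right) 2 \cdot \frac{1}{19} - \frac{2284}{1997} = \left(- \frac{8}{5}\right) \frac{1}{19} - \frac{2284}{1997} = - \frac{8}{95} - \frac{2284}{1997} = - \frac{232956}{189715}$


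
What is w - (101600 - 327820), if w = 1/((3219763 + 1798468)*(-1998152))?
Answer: 2268350539287316639/10027188309112 ≈ 2.2622e+5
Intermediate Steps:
w = -1/10027188309112 (w = -1/1998152/5018231 = (1/5018231)*(-1/1998152) = -1/10027188309112 ≈ -9.9729e-14)
w - (101600 - 327820) = -1/10027188309112 - (101600 - 327820) = -1/10027188309112 - 1*(-226220) = -1/10027188309112 + 226220 = 2268350539287316639/10027188309112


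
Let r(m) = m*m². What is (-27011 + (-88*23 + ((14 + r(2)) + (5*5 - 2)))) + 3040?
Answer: -25950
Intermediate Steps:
r(m) = m³
(-27011 + (-88*23 + ((14 + r(2)) + (5*5 - 2)))) + 3040 = (-27011 + (-88*23 + ((14 + 2³) + (5*5 - 2)))) + 3040 = (-27011 + (-2024 + ((14 + 8) + (25 - 2)))) + 3040 = (-27011 + (-2024 + (22 + 23))) + 3040 = (-27011 + (-2024 + 45)) + 3040 = (-27011 - 1979) + 3040 = -28990 + 3040 = -25950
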